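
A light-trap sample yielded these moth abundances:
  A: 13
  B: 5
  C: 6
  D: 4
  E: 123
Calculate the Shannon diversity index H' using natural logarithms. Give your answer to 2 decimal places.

Total N = 13+5+6+4+123 = 151, so the proportions are 0.0861, 0.0331, 0.0397, 0.0265, 0.8146 (working shown to 4 dp, full precision carried).
Each pᵢ ln pᵢ term: 0.0861×(-2.4523)=-0.2111, 0.0331×(-3.4078)=-0.1128, 0.0397×(-3.2255)=-0.1282, 0.0265×(-3.6310)=-0.0962, 0.8146×(-0.2051)=-0.1671.
Sum = -0.7154, so H' = 0.72.

0.72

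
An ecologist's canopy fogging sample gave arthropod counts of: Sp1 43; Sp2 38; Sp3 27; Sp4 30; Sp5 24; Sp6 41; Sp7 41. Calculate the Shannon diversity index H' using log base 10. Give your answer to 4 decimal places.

0.8357

Total N = 43+38+27+30+24+41+41 = 244, so the proportions are 0.17623, 0.155738, 0.110656, 0.122951, 0.098361, 0.168033, 0.168033 (working shown to 6 dp, full precision carried).
Each pᵢ log₁₀ pᵢ term: 0.17623×(-0.753921)=-0.132863, 0.155738×(-0.807606)=-0.125775, 0.110656×(-0.956026)=-0.105790, 0.122951×(-0.910269)=-0.111918, 0.098361×(-1.007179)=-0.099067, 0.168033×(-0.774606)=-0.130159, 0.168033×(-0.774606)=-0.130159.
Sum = -0.835731, so H' = 0.8357.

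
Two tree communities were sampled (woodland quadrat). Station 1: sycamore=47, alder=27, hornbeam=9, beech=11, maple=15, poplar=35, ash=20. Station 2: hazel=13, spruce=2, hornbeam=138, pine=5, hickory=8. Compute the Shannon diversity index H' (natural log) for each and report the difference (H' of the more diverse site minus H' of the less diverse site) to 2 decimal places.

Station 1: N=164, proportions 0.28659, 0.16463, 0.05488, 0.06707, 0.09146, 0.21341, 0.12195, giving H' = 1.80067 (working shown to 5 dp, full precision carried).
Station 2: N=166, proportions 0.07831, 0.01205, 0.83133, 0.03012, 0.04819, giving H' = 0.65793.
Difference = |1.80067 − 0.65793| = 1.14274, i.e. 1.14 to 2 decimal places.

1.14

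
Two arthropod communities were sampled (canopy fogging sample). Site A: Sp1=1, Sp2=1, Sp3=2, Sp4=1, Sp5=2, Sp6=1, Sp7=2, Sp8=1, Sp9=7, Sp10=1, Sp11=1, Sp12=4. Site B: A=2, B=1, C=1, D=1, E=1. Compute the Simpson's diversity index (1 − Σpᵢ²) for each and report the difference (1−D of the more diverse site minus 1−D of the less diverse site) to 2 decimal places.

Site A: N=24, proportions 0.0417, 0.0417, 0.0833, 0.0417, 0.0833, 0.0417, 0.0833, 0.0417, 0.2917, 0.0417, 0.0417, 0.1667, giving 1−D = 0.8542 (working shown to 4 dp, full precision carried).
Site B: N=6, proportions 0.3333, 0.1667, 0.1667, 0.1667, 0.1667, giving 1−D = 0.7778.
Difference = |0.8542 − 0.7778| = 0.0764, i.e. 0.08 to 2 decimal places.

0.08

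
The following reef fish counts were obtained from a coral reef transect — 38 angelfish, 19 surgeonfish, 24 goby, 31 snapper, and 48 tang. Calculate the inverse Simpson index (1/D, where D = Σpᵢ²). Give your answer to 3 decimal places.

Total N = 38+19+24+31+48 = 160, so the proportions are 0.2375, 0.11875, 0.15, 0.19375, 0.3 (working shown to 7 dp, full precision carried).
D = 0.2375² + 0.11875² + 0.15² + 0.19375² + 0.3² = 0.0564062 + 0.0141016 + 0.0225000 + 0.0375391 + 0.0900000 = 0.2205469.
So 1/D = 4.53418, i.e. 4.534 to 3 decimal places.

4.534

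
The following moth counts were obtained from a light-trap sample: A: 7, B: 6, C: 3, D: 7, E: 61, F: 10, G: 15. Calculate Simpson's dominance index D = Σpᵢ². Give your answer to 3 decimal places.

0.353

Total N = 7+6+3+7+61+10+15 = 109, so the proportions are 0.06422, 0.05505, 0.02752, 0.06422, 0.55963, 0.09174, 0.13761 (working shown to 5 dp, full precision carried).
D = 0.06422² + 0.05505² + 0.02752² + 0.06422² + 0.55963² + 0.09174² + 0.13761² = 0.00412 + 0.00303 + 0.00076 + 0.00412 + 0.31319 + 0.00842 + 0.01894 = 0.35258.
To 3 decimal places, D = 0.353.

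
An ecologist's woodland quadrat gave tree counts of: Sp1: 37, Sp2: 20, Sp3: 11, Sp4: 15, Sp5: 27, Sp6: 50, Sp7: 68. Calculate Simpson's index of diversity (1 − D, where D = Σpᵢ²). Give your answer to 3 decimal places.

Total N = 37+20+11+15+27+50+68 = 228, so the proportions are 0.16228, 0.08772, 0.04825, 0.06579, 0.11842, 0.2193, 0.29825 (working shown to 5 dp, full precision carried).
D = 0.16228² + 0.08772² + 0.04825² + 0.06579² + 0.11842² + 0.2193² + 0.29825² = 0.02634 + 0.00769 + 0.00233 + 0.00433 + 0.01402 + 0.04809 + 0.08895 = 0.19175.
So 1 − D = 0.80825, i.e. 0.808 to 3 decimal places.

0.808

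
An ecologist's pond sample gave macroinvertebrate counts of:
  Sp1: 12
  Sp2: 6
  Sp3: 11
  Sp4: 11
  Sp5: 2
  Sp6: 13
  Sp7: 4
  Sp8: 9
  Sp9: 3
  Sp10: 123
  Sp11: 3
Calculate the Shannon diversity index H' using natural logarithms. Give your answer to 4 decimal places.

1.4666

Total N = 12+6+11+11+2+13+4+9+3+123+3 = 197, so the proportions are 0.060914, 0.030457, 0.055838, 0.055838, 0.010152, 0.06599, 0.020305, 0.045685, 0.015228, 0.624365, 0.015228 (working shown to 6 dp, full precision carried).
Each pᵢ ln pᵢ term: 0.060914×(-2.798297)=-0.170455, 0.030457×(-3.491444)=-0.106338, 0.055838×(-2.885308)=-0.161109, 0.055838×(-2.885308)=-0.161109, 0.010152×(-4.590057)=-0.046600, 0.06599×(-2.718254)=-0.179377, 0.020305×(-3.896909)=-0.079125, 0.045685×(-3.085979)=-0.140984, 0.015228×(-4.184591)=-0.063725, 0.624365×(-0.471019)=-0.294088, 0.015228×(-4.184591)=-0.063725.
Sum = -1.466634, so H' = 1.4666.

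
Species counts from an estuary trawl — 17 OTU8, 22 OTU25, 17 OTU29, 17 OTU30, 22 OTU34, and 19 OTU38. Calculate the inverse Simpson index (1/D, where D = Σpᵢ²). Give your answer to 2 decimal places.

5.92

Total N = 17+22+17+17+22+19 = 114, so the proportions are 0.149123, 0.192982, 0.149123, 0.149123, 0.192982, 0.166667 (working shown to 6 dp, full precision carried).
D = 0.149123² + 0.192982² + 0.149123² + 0.149123² + 0.192982² + 0.166667² = 0.022238 + 0.037242 + 0.022238 + 0.022238 + 0.037242 + 0.027778 = 0.168975.
So 1/D = 5.9180, i.e. 5.92 to 2 decimal places.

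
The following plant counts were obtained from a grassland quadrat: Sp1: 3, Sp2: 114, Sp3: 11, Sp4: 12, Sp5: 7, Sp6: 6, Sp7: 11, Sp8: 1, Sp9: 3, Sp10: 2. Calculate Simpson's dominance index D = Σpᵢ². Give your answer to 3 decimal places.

Total N = 3+114+11+12+7+6+11+1+3+2 = 170, so the proportions are 0.01765, 0.67059, 0.06471, 0.07059, 0.04118, 0.03529, 0.06471, 0.00588, 0.01765, 0.01176 (working shown to 5 dp, full precision carried).
D = 0.01765² + 0.67059² + 0.06471² + 0.07059² + 0.04118² + 0.03529² + 0.06471² + 0.00588² + 0.01765² + 0.01176² = 0.00031 + 0.44969 + 0.00419 + 0.00498 + 0.00170 + 0.00125 + 0.00419 + 0.00003 + 0.00031 + 0.00014 = 0.46678.
To 3 decimal places, D = 0.467.

0.467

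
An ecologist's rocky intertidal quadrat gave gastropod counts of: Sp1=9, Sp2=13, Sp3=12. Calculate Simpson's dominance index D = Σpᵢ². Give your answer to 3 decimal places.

0.341

Total N = 9+13+12 = 34, so the proportions are 0.26471, 0.38235, 0.35294 (working shown to 5 dp, full precision carried).
D = 0.26471² + 0.38235² + 0.35294² = 0.07007 + 0.14619 + 0.12457 = 0.34083.
To 3 decimal places, D = 0.341.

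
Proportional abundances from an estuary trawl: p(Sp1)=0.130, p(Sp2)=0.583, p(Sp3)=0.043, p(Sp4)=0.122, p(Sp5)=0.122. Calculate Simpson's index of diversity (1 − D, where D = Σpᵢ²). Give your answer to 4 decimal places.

0.6116

D = 0.13² + 0.583² + 0.043² + 0.122² + 0.122² = 0.016900 + 0.339889 + 0.001849 + 0.014884 + 0.014884 = 0.388406 (working shown to 6 dp, full precision carried).
So 1 − D = 0.611594, i.e. 0.6116 to 4 decimal places.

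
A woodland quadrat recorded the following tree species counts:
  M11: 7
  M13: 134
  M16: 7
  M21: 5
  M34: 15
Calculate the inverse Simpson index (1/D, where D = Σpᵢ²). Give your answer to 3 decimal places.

1.542

Total N = 7+134+7+5+15 = 168, so the proportions are 0.041667, 0.797619, 0.041667, 0.029762, 0.089286 (working shown to 6 dp, full precision carried).
D = 0.041667² + 0.797619² + 0.041667² + 0.029762² + 0.089286² = 0.001736 + 0.636196 + 0.001736 + 0.000886 + 0.007972 = 0.648526.
So 1/D = 1.54196, i.e. 1.542 to 3 decimal places.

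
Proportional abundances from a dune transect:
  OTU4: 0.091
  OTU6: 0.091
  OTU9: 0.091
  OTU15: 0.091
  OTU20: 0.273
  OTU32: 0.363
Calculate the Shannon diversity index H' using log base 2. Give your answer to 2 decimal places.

Each pᵢ log₂ pᵢ term (working shown to 4 dp, full precision carried): 0.091×(-3.4580)=-0.3147, 0.091×(-3.4580)=-0.3147, 0.091×(-3.4580)=-0.3147, 0.091×(-3.4580)=-0.3147, 0.273×(-1.8730)=-0.5113, 0.363×(-1.4620)=-0.5307.
Sum = -2.3007, so H' = 2.30.

2.30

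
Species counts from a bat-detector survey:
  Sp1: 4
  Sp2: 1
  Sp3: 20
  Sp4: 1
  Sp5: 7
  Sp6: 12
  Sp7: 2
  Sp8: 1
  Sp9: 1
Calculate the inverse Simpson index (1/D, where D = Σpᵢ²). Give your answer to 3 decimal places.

Total N = 4+1+20+1+7+12+2+1+1 = 49, so the proportions are 0.0816327, 0.0204082, 0.4081633, 0.0204082, 0.1428571, 0.244898, 0.0408163, 0.0204082, 0.0204082 (working shown to 7 dp, full precision carried).
D = 0.0816327² + 0.0204082² + 0.4081633² + 0.0204082² + 0.1428571² + 0.244898² + 0.0408163² + 0.0204082² + 0.0204082² = 0.0066639 + 0.0004165 + 0.1665973 + 0.0004165 + 0.0204082 + 0.0599750 + 0.0016660 + 0.0004165 + 0.0004165 = 0.2569763.
So 1/D = 3.89141, i.e. 3.891 to 3 decimal places.

3.891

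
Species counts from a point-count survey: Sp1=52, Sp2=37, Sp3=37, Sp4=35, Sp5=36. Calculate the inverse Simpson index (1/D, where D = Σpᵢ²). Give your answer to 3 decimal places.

4.874

Total N = 52+37+37+35+36 = 197, so the proportions are 0.2639594, 0.1878173, 0.1878173, 0.177665, 0.1827411 (working shown to 7 dp, full precision carried).
D = 0.2639594² + 0.1878173² + 0.1878173² + 0.177665² + 0.1827411² = 0.0696746 + 0.0352753 + 0.0352753 + 0.0315648 + 0.0333943 = 0.2051844.
So 1/D = 4.87367, i.e. 4.874 to 3 decimal places.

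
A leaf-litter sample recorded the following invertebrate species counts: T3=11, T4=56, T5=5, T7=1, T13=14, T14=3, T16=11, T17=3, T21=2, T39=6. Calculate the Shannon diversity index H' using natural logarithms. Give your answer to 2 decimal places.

1.67

Total N = 11+56+5+1+14+3+11+3+2+6 = 112, so the proportions are 0.0982, 0.5, 0.0446, 0.0089, 0.125, 0.0268, 0.0982, 0.0268, 0.0179, 0.0536 (working shown to 4 dp, full precision carried).
Each pᵢ ln pᵢ term: 0.0982×(-2.3206)=-0.2279, 0.5×(-0.6931)=-0.3466, 0.0446×(-3.1091)=-0.1388, 0.0089×(-4.7185)=-0.0421, 0.125×(-2.0794)=-0.2599, 0.0268×(-3.6199)=-0.0970, 0.0982×(-2.3206)=-0.2279, 0.0268×(-3.6199)=-0.0970, 0.0179×(-4.0254)=-0.0719, 0.0536×(-2.9267)=-0.1568.
Sum = -1.6659, so H' = 1.67.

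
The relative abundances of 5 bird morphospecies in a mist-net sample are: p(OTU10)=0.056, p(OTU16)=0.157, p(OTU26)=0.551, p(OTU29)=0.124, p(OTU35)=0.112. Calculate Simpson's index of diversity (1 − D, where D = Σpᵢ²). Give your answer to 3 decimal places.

0.641

D = 0.056² + 0.157² + 0.551² + 0.124² + 0.112² = 0.00314 + 0.02465 + 0.30360 + 0.01538 + 0.01254 = 0.35931 (working shown to 5 dp, full precision carried).
So 1 − D = 0.64069, i.e. 0.641 to 3 decimal places.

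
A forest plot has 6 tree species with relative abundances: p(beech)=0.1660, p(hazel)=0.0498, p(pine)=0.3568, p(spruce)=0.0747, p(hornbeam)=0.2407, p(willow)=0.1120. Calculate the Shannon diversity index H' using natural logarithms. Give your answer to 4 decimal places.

Each pᵢ ln pᵢ term (working shown to 6 dp, full precision carried): 0.166×(-1.795767)=-0.298097, 0.0498×(-2.999740)=-0.149387, 0.3568×(-1.030580)=-0.367711, 0.0747×(-2.594275)=-0.193792, 0.2407×(-1.424204)=-0.342806, 0.112×(-2.189256)=-0.245197.
Sum = -1.596990, so H' = 1.5970.

1.5970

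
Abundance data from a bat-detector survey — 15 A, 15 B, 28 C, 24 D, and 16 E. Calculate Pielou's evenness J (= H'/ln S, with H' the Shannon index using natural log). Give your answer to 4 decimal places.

0.9773

Total N = 15+15+28+24+16 = 98, so the proportions are 0.153061, 0.153061, 0.285714, 0.244898, 0.163265 (working shown to 6 dp, full precision carried).
H' = −Σ pᵢ ln pᵢ = −((-0.287283) + (-0.287283) + (-0.357932) + (-0.344550) + (-0.295899)) = 1.572948.
With S = 5 species, ln S = 1.609438, so J = 1.572948/1.609438 = 0.977327, i.e. 0.9773 to 4 decimal places.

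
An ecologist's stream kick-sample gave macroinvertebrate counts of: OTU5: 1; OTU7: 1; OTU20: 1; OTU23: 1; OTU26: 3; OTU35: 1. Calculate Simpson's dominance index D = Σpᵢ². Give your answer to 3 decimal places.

Total N = 1+1+1+1+3+1 = 8, so the proportions are 0.125, 0.125, 0.125, 0.125, 0.375, 0.125 (working shown to 5 dp, full precision carried).
D = 0.125² + 0.125² + 0.125² + 0.125² + 0.375² + 0.125² = 0.01562 + 0.01562 + 0.01562 + 0.01562 + 0.14062 + 0.01562 = 0.21875.
To 3 decimal places, D = 0.219.

0.219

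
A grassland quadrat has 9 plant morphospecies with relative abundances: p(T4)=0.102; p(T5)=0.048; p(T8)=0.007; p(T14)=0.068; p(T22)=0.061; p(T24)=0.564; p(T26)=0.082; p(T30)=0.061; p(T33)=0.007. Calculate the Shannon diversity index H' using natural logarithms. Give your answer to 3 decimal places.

1.500

Each pᵢ ln pᵢ term (working shown to 5 dp, full precision carried): 0.102×(-2.28278)=-0.23284, 0.048×(-3.03655)=-0.14575, 0.007×(-4.96185)=-0.03473, 0.068×(-2.68825)=-0.18280, 0.061×(-2.79688)=-0.17061, 0.564×(-0.57270)=-0.32300, 0.082×(-2.50104)=-0.20508, 0.061×(-2.79688)=-0.17061, 0.007×(-4.96185)=-0.03473.
Sum = -1.50017, so H' = 1.500.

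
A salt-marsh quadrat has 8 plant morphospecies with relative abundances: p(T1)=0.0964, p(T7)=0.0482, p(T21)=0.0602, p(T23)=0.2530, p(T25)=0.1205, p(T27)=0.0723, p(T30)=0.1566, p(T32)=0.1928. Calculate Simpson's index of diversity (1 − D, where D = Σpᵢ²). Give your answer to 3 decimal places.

D = 0.0964² + 0.0482² + 0.0602² + 0.253² + 0.1205² + 0.0723² + 0.1566² + 0.1928² = 0.00929 + 0.00232 + 0.00362 + 0.06401 + 0.01452 + 0.00523 + 0.02452 + 0.03717 = 0.16069 (working shown to 5 dp, full precision carried).
So 1 − D = 0.83931, i.e. 0.839 to 3 decimal places.

0.839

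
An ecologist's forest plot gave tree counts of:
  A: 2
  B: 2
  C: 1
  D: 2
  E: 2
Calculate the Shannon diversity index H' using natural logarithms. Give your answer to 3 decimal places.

1.581

Total N = 2+2+1+2+2 = 9, so the proportions are 0.22222, 0.22222, 0.11111, 0.22222, 0.22222 (working shown to 5 dp, full precision carried).
Each pᵢ ln pᵢ term: 0.22222×(-1.50408)=-0.33424, 0.22222×(-1.50408)=-0.33424, 0.11111×(-2.19722)=-0.24414, 0.22222×(-1.50408)=-0.33424, 0.22222×(-1.50408)=-0.33424.
Sum = -1.58109, so H' = 1.581.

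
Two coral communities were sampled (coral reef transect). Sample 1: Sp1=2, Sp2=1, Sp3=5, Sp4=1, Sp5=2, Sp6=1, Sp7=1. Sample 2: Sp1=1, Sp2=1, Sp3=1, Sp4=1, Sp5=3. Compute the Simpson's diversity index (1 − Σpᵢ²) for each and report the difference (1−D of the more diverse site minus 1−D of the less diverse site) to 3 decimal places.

Sample 1: N=13, proportions 0.153846, 0.076923, 0.384615, 0.076923, 0.153846, 0.076923, 0.076923, giving 1−D = 0.781065 (working shown to 6 dp, full precision carried).
Sample 2: N=7, proportions 0.142857, 0.142857, 0.142857, 0.142857, 0.428571, giving 1−D = 0.734694.
Difference = |0.781065 − 0.734694| = 0.046371, i.e. 0.046 to 3 decimal places.

0.046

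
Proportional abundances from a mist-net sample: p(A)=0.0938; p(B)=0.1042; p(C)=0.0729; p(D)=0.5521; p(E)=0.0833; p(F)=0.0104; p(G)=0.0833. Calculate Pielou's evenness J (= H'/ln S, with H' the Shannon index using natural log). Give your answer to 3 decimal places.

H' = −Σ pᵢ ln pᵢ = −((-0.22199) + (-0.23564) + (-0.19090) + (-0.32796) + (-0.20703) + (-0.04749) + (-0.20703)) = 1.43803 (working shown to 5 dp, full precision carried).
With S = 7 species, ln S = 1.94591, so J = 1.43803/1.94591 = 0.73900, i.e. 0.739 to 3 decimal places.

0.739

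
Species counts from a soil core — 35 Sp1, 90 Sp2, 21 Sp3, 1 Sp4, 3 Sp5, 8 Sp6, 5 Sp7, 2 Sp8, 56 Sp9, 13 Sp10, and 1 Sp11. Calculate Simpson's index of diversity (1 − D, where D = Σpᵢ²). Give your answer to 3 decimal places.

0.761

Total N = 35+90+21+1+3+8+5+2+56+13+1 = 235, so the proportions are 0.14894, 0.38298, 0.08936, 0.00426, 0.01277, 0.03404, 0.02128, 0.00851, 0.2383, 0.05532, 0.00426 (working shown to 5 dp, full precision carried).
D = 0.14894² + 0.38298² + 0.08936² + 0.00426² + 0.01277² + 0.03404² + 0.02128² + 0.00851² + 0.2383² + 0.05532² + 0.00426² = 0.02218 + 0.14667 + 0.00799 + 0.00002 + 0.00016 + 0.00116 + 0.00045 + 0.00007 + 0.05679 + 0.00306 + 0.00002 = 0.23857.
So 1 − D = 0.76143, i.e. 0.761 to 3 decimal places.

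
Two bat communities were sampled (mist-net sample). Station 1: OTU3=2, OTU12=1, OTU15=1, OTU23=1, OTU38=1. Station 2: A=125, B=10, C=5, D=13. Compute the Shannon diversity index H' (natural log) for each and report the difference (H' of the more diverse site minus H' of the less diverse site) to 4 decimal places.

0.8960

Station 1: N=6, proportions 0.3333333, 0.1666667, 0.1666667, 0.1666667, 0.1666667, giving H' = 1.5607104 (working shown to 7 dp, full precision carried).
Station 2: N=153, proportions 0.8169935, 0.0653595, 0.0326797, 0.0849673, giving H' = 0.6647085.
Difference = |1.5607104 − 0.6647085| = 0.8960019, i.e. 0.8960 to 4 decimal places.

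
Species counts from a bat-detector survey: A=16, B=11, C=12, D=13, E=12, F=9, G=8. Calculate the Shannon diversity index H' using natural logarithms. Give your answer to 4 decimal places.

Total N = 16+11+12+13+12+9+8 = 81, so the proportions are 0.197531, 0.135802, 0.148148, 0.160494, 0.148148, 0.111111, 0.098765 (working shown to 6 dp, full precision carried).
Each pᵢ ln pᵢ term: 0.197531×(-1.621860)=-0.320367, 0.135802×(-1.996554)=-0.271137, 0.148148×(-1.909543)=-0.282895, 0.160494×(-1.829500)=-0.293623, 0.148148×(-1.909543)=-0.282895, 0.111111×(-2.197225)=-0.244136, 0.098765×(-2.315008)=-0.228643.
Sum = -1.923697, so H' = 1.9237.

1.9237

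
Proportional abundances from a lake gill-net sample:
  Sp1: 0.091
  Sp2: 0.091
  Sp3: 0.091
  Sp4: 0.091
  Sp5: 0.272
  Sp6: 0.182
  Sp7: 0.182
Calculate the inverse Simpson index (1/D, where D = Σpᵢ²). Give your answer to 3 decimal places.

D = 0.091² + 0.091² + 0.091² + 0.091² + 0.272² + 0.182² + 0.182² = 0.0082810 + 0.0082810 + 0.0082810 + 0.0082810 + 0.0739840 + 0.0331240 + 0.0331240 = 0.1733560 (working shown to 7 dp, full precision carried).
So 1/D = 5.76848, i.e. 5.768 to 3 decimal places.

5.768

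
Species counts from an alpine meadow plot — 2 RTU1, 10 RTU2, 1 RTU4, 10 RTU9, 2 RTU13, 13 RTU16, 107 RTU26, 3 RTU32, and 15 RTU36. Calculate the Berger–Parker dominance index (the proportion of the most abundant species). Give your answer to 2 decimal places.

Total N = 2+10+1+10+2+13+107+3+15 = 163, so the proportions are 0.0123, 0.0613, 0.0061, 0.0613, 0.0123, 0.0798, 0.6564, 0.0184, 0.092 (working shown to 4 dp, full precision carried).
The largest proportion is 0.6564, i.e. d = 0.66 to 2 decimal places.

0.66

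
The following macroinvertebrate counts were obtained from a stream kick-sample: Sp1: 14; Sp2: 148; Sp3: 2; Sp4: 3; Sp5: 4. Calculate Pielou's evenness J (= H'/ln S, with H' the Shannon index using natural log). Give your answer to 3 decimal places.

Total N = 14+148+2+3+4 = 171, so the proportions are 0.08187, 0.8655, 0.0117, 0.01754, 0.02339 (working shown to 5 dp, full precision carried).
H' = −Σ pᵢ ln pᵢ = −((-0.20489) + (-0.12502) + (-0.05203) + (-0.07093) + (-0.08784)) = 0.54072.
With S = 5 species, ln S = 1.60944, so J = 0.54072/1.60944 = 0.33597, i.e. 0.336 to 3 decimal places.

0.336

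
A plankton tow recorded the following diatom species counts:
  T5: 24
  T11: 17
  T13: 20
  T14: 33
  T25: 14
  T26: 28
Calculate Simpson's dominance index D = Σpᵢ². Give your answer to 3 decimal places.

Total N = 24+17+20+33+14+28 = 136, so the proportions are 0.17647, 0.125, 0.14706, 0.24265, 0.10294, 0.20588 (working shown to 5 dp, full precision carried).
D = 0.17647² + 0.125² + 0.14706² + 0.24265² + 0.10294² + 0.20588² = 0.03114 + 0.01562 + 0.02163 + 0.05888 + 0.01060 + 0.04239 = 0.18026.
To 3 decimal places, D = 0.180.

0.180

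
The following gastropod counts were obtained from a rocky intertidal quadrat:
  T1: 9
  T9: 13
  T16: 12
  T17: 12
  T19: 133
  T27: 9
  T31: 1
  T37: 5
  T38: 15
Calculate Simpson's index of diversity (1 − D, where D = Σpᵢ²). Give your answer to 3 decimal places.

0.575

Total N = 9+13+12+12+133+9+1+5+15 = 209, so the proportions are 0.04306, 0.0622, 0.05742, 0.05742, 0.63636, 0.04306, 0.00478, 0.02392, 0.07177 (working shown to 5 dp, full precision carried).
D = 0.04306² + 0.0622² + 0.05742² + 0.05742² + 0.63636² + 0.04306² + 0.00478² + 0.02392² + 0.07177² = 0.00185 + 0.00387 + 0.00330 + 0.00330 + 0.40496 + 0.00185 + 0.00002 + 0.00057 + 0.00515 = 0.42488.
So 1 − D = 0.57512, i.e. 0.575 to 3 decimal places.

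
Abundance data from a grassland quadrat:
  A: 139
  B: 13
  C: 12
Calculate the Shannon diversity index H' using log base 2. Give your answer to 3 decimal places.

Total N = 139+13+12 = 164, so the proportions are 0.84756, 0.07927, 0.07317 (working shown to 5 dp, full precision carried).
Each pᵢ log₂ pᵢ term: 0.84756×(-0.23861)=-0.20224, 0.07927×(-3.65711)=-0.28989, 0.07317×(-3.77259)=-0.27604.
Sum = -0.76817, so H' = 0.768.

0.768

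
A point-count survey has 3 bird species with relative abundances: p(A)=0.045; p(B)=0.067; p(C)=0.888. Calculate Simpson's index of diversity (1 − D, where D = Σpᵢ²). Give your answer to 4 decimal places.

D = 0.045² + 0.067² + 0.888² = 0.002025 + 0.004489 + 0.788544 = 0.795058 (working shown to 6 dp, full precision carried).
So 1 − D = 0.204942, i.e. 0.2049 to 4 decimal places.

0.2049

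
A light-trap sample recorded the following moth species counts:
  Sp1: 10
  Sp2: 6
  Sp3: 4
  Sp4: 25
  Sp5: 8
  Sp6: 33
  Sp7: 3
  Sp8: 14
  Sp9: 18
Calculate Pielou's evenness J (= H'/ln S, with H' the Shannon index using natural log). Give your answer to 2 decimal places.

0.89

Total N = 10+6+4+25+8+33+3+14+18 = 121, so the proportions are 0.0826, 0.0496, 0.0331, 0.2066, 0.0661, 0.2727, 0.0248, 0.1157, 0.1488 (working shown to 4 dp, full precision carried).
H' = −Σ pᵢ ln pᵢ = −((-0.2061) + (-0.1490) + (-0.1127) + (-0.3258) + (-0.1796) + (-0.3543) + (-0.0917) + (-0.2495) + (-0.2835)) = 1.9521.
With S = 9 species, ln S = 2.1972, so J = 1.9521/2.1972 = 0.8885, i.e. 0.89 to 2 decimal places.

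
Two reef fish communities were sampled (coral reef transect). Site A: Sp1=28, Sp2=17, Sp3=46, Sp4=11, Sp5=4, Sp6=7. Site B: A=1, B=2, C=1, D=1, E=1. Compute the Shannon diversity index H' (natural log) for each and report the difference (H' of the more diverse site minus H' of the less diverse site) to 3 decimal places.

Site A: N=113, proportions 0.24779, 0.15044, 0.40708, 0.09735, 0.0354, 0.06195, giving H' = 1.51387 (working shown to 5 dp, full precision carried).
Site B: N=6, proportions 0.16667, 0.33333, 0.16667, 0.16667, 0.16667, giving H' = 1.56071.
Difference = |1.51387 − 1.56071| = 0.04684, i.e. 0.047 to 3 decimal places.

0.047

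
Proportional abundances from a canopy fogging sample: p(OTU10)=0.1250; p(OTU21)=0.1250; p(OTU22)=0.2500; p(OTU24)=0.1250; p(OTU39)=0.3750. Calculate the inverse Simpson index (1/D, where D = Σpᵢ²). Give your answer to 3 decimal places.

4.000

D = 0.125² + 0.125² + 0.25² + 0.125² + 0.375² = 0.0156250 + 0.0156250 + 0.0625000 + 0.0156250 + 0.1406250 = 0.2500000 (working shown to 7 dp, full precision carried).
So 1/D = 4.00000, i.e. 4.000 to 3 decimal places.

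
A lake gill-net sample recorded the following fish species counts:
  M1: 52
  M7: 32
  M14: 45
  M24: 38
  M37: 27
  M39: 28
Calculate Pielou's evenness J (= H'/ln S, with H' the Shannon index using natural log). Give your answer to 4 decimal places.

Total N = 52+32+45+38+27+28 = 222, so the proportions are 0.234234, 0.144144, 0.202703, 0.171171, 0.121622, 0.126126 (working shown to 6 dp, full precision carried).
H' = −Σ pᵢ ln pᵢ = −((-0.339975) + (-0.279199) + (-0.323517) + (-0.302133) + (-0.256237) + (-0.261141)) = 1.762202.
With S = 6 species, ln S = 1.791759, so J = 1.762202/1.791759 = 0.983503, i.e. 0.9835 to 4 decimal places.

0.9835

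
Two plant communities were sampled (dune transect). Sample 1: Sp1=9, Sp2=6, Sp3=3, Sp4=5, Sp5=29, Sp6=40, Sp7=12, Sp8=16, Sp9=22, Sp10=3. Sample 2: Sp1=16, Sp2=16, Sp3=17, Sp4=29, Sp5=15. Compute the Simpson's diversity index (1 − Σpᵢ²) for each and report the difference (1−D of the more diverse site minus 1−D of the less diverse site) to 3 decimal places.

0.050

Sample 1: N=145, proportions 0.062069, 0.041379, 0.02069, 0.034483, 0.2, 0.275862, 0.082759, 0.110345, 0.151724, 0.02069, giving 1−D = 0.834245 (working shown to 6 dp, full precision carried).
Sample 2: N=93, proportions 0.172043, 0.172043, 0.182796, 0.311828, 0.16129, giving 1−D = 0.784137.
Difference = |0.834245 − 0.784137| = 0.050108, i.e. 0.050 to 3 decimal places.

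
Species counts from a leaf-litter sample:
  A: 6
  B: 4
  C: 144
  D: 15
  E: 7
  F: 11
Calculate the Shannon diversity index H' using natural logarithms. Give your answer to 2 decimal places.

0.89

Total N = 6+4+144+15+7+11 = 187, so the proportions are 0.0321, 0.0214, 0.7701, 0.0802, 0.0374, 0.0588 (working shown to 4 dp, full precision carried).
Each pᵢ ln pᵢ term: 0.0321×(-3.4393)=-0.1104, 0.0214×(-3.8448)=-0.0822, 0.7701×(-0.2613)=-0.2012, 0.0802×(-2.5231)=-0.2024, 0.0374×(-3.2852)=-0.1230, 0.0588×(-2.8332)=-0.1667.
Sum = -0.8858, so H' = 0.89.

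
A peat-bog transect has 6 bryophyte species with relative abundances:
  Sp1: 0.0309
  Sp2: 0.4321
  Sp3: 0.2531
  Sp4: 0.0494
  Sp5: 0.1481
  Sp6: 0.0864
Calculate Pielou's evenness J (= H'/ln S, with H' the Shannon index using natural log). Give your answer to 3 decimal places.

0.815

H' = −Σ pᵢ ln pᵢ = −((-0.10744) + (-0.36257) + (-0.34775) + (-0.14859) + (-0.28285) + (-0.21157)) = 1.46078 (working shown to 5 dp, full precision carried).
With S = 6 species, ln S = 1.79176, so J = 1.46078/1.79176 = 0.81527, i.e. 0.815 to 3 decimal places.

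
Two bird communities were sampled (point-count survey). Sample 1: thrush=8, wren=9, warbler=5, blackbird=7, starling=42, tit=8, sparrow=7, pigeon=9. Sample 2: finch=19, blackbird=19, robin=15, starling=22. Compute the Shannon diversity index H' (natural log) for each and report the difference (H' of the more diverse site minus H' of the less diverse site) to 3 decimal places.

0.386

Sample 1: N=95, proportions 0.08421, 0.09474, 0.05263, 0.07368, 0.44211, 0.08421, 0.07368, 0.09474, giving H' = 1.76342 (working shown to 5 dp, full precision carried).
Sample 2: N=75, proportions 0.25333, 0.25333, 0.2, 0.29333, giving H' = 1.37732.
Difference = |1.76342 − 1.37732| = 0.38610, i.e. 0.386 to 3 decimal places.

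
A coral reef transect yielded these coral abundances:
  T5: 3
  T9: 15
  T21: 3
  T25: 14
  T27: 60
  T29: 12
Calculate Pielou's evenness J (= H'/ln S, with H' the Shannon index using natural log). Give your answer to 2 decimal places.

0.73

Total N = 3+15+3+14+60+12 = 107, so the proportions are 0.028, 0.1402, 0.028, 0.1308, 0.5607, 0.1121 (working shown to 4 dp, full precision carried).
H' = −Σ pᵢ ln pᵢ = −((-0.1002) + (-0.2754) + (-0.1002) + (-0.2661) + (-0.3244) + (-0.2454)) = 1.3117.
With S = 6 species, ln S = 1.7918, so J = 1.3117/1.7918 = 0.7321, i.e. 0.73 to 2 decimal places.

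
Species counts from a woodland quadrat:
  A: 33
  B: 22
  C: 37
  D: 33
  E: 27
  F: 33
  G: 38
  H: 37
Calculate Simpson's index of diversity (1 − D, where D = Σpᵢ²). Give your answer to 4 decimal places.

Total N = 33+22+37+33+27+33+38+37 = 260, so the proportions are 0.126923, 0.084615, 0.142308, 0.126923, 0.103846, 0.126923, 0.146154, 0.142308 (working shown to 6 dp, full precision carried).
D = 0.126923² + 0.084615² + 0.142308² + 0.126923² + 0.103846² + 0.126923² + 0.146154² + 0.142308² = 0.016109 + 0.007160 + 0.020251 + 0.016109 + 0.010784 + 0.016109 + 0.021361 + 0.020251 = 0.128136.
So 1 − D = 0.871864, i.e. 0.8719 to 4 decimal places.

0.8719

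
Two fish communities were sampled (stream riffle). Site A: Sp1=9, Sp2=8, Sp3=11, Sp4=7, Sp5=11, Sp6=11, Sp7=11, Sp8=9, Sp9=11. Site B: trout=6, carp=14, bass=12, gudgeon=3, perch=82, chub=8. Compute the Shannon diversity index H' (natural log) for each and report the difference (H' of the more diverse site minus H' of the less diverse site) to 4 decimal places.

Site A: N=88, proportions 0.1022727, 0.0909091, 0.125, 0.0795455, 0.125, 0.125, 0.125, 0.1022727, 0.125, giving H' = 2.1853915 (working shown to 7 dp, full precision carried).
Site B: N=125, proportions 0.048, 0.112, 0.096, 0.024, 0.656, 0.064, giving H' = 1.1579250.
Difference = |2.1853915 − 1.1579250| = 1.0274665, i.e. 1.0275 to 4 decimal places.

1.0275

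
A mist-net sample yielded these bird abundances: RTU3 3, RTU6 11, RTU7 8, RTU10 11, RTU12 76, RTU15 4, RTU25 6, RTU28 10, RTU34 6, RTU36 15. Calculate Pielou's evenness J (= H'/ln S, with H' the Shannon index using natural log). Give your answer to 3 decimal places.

Total N = 3+11+8+11+76+4+6+10+6+15 = 150, so the proportions are 0.02, 0.07333, 0.05333, 0.07333, 0.50667, 0.02667, 0.04, 0.06667, 0.04, 0.1 (working shown to 5 dp, full precision carried).
H' = −Σ pᵢ ln pᵢ = −((-0.07824) + (-0.19160) + (-0.15633) + (-0.19160) + (-0.34448) + (-0.09665) + (-0.12876) + (-0.18054) + (-0.12876) + (-0.23026)) = 1.72721.
With S = 10 species, ln S = 2.30259, so J = 1.72721/2.30259 = 0.75012, i.e. 0.750 to 3 decimal places.

0.750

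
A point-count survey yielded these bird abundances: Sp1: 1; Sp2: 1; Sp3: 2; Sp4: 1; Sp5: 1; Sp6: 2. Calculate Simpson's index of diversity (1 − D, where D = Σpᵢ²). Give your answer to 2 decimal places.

0.81

Total N = 1+1+2+1+1+2 = 8, so the proportions are 0.125, 0.125, 0.25, 0.125, 0.125, 0.25 (working shown to 4 dp, full precision carried).
D = 0.125² + 0.125² + 0.25² + 0.125² + 0.125² + 0.25² = 0.0156 + 0.0156 + 0.0625 + 0.0156 + 0.0156 + 0.0625 = 0.1875.
So 1 − D = 0.8125, i.e. 0.81 to 2 decimal places.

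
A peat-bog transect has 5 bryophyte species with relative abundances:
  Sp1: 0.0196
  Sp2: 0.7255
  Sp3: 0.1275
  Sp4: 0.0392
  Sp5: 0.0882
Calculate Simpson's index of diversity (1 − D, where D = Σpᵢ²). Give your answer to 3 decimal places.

D = 0.0196² + 0.7255² + 0.1275² + 0.0392² + 0.0882² = 0.00038 + 0.52635 + 0.01626 + 0.00154 + 0.00778 = 0.55231 (working shown to 5 dp, full precision carried).
So 1 − D = 0.44769, i.e. 0.448 to 3 decimal places.

0.448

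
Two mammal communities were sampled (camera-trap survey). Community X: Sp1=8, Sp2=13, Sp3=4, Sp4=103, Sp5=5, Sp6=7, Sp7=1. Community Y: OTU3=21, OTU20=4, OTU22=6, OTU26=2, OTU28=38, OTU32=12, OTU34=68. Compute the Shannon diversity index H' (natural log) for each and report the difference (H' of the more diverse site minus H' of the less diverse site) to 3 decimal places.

Community X: N=141, proportions 0.056738, 0.092199, 0.028369, 0.730496, 0.035461, 0.049645, 0.007092, giving H' = 1.015634 (working shown to 6 dp, full precision carried).
Community Y: N=151, proportions 0.139073, 0.02649, 0.039735, 0.013245, 0.251656, 0.07947, 0.450331, giving H' = 1.463699.
Difference = |1.015634 − 1.463699| = 0.448065, i.e. 0.448 to 3 decimal places.

0.448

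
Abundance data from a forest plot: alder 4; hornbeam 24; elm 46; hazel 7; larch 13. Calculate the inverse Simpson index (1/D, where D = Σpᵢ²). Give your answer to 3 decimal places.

Total N = 4+24+46+7+13 = 94, so the proportions are 0.042553, 0.255319, 0.489362, 0.074468, 0.138298 (working shown to 6 dp, full precision carried).
D = 0.042553² + 0.255319² + 0.489362² + 0.074468² + 0.138298² = 0.001811 + 0.065188 + 0.239475 + 0.005545 + 0.019126 = 0.331145.
So 1/D = 3.01982, i.e. 3.020 to 3 decimal places.

3.020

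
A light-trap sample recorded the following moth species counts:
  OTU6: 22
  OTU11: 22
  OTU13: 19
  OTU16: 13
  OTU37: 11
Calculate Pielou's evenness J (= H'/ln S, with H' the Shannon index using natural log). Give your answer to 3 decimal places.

0.977

Total N = 22+22+19+13+11 = 87, so the proportions are 0.25287, 0.25287, 0.21839, 0.14943, 0.12644 (working shown to 5 dp, full precision carried).
H' = −Σ pᵢ ln pᵢ = −((-0.34767) + (-0.34767) + (-0.33227) + (-0.28405) + (-0.26147)) = 1.57313.
With S = 5 species, ln S = 1.60944, so J = 1.57313/1.60944 = 0.97744, i.e. 0.977 to 3 decimal places.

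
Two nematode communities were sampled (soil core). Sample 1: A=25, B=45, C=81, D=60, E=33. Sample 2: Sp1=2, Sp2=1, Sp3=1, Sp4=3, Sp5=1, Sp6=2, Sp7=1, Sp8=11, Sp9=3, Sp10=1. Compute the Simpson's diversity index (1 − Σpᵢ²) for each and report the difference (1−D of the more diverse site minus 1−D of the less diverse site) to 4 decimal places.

Sample 1: N=244, proportions 0.102459, 0.184426, 0.331967, 0.245902, 0.135246, giving 1−D = 0.766528 (working shown to 6 dp, full precision carried).
Sample 2: N=26, proportions 0.076923, 0.038462, 0.038462, 0.115385, 0.038462, 0.076923, 0.038462, 0.423077, 0.115385, 0.038462, giving 1−D = 0.775148.
Difference = |0.766528 − 0.775148| = 0.008620, i.e. 0.0086 to 4 decimal places.

0.0086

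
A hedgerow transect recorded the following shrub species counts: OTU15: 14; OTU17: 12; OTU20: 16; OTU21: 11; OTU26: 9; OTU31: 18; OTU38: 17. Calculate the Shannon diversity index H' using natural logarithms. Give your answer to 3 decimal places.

Total N = 14+12+16+11+9+18+17 = 97, so the proportions are 0.14433, 0.12371, 0.16495, 0.1134, 0.09278, 0.18557, 0.17526 (working shown to 5 dp, full precision carried).
Each pᵢ ln pᵢ term: 0.14433×(-1.93565)=-0.27937, 0.12371×(-2.08980)=-0.25853, 0.16495×(-1.80212)=-0.29726, 0.1134×(-2.17682)=-0.24686, 0.09278×(-2.37749)=-0.22059, 0.18557×(-1.68434)=-0.31256, 0.17526×(-1.74150)=-0.30521.
Sum = -1.92038, so H' = 1.920.

1.920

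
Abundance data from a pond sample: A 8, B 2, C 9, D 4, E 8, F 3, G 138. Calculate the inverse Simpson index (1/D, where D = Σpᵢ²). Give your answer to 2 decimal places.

Total N = 8+2+9+4+8+3+138 = 172, so the proportions are 0.04651, 0.01163, 0.05233, 0.02326, 0.04651, 0.01744, 0.80233 (working shown to 5 dp, full precision carried).
D = 0.04651² + 0.01163² + 0.05233² + 0.02326² + 0.04651² + 0.01744² + 0.80233² = 0.00216 + 0.00014 + 0.00274 + 0.00054 + 0.00216 + 0.00030 + 0.64373 = 0.65177.
So 1/D = 1.5343, i.e. 1.53 to 2 decimal places.

1.53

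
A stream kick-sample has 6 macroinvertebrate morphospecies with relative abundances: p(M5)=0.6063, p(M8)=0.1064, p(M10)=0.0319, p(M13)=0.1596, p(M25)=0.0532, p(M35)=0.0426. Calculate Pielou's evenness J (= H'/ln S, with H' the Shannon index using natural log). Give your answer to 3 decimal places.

0.689

H' = −Σ pᵢ ln pᵢ = −((-0.30338) + (-0.23839) + (-0.10990) + (-0.29288) + (-0.15607) + (-0.13444)) = 1.23507 (working shown to 5 dp, full precision carried).
With S = 6 species, ln S = 1.79176, so J = 1.23507/1.79176 = 0.68931, i.e. 0.689 to 3 decimal places.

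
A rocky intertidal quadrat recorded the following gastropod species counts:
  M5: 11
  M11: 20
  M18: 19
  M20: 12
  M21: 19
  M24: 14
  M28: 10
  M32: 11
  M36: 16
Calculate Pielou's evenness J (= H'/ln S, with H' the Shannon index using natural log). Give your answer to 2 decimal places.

0.99

Total N = 11+20+19+12+19+14+10+11+16 = 132, so the proportions are 0.0833, 0.1515, 0.1439, 0.0909, 0.1439, 0.1061, 0.0758, 0.0833, 0.1212 (working shown to 4 dp, full precision carried).
H' = −Σ pᵢ ln pᵢ = −((-0.2071) + (-0.2859) + (-0.2790) + (-0.2180) + (-0.2790) + (-0.2380) + (-0.1955) + (-0.2071) + (-0.2558)) = 2.1653.
With S = 9 species, ln S = 2.1972, so J = 2.1653/2.1972 = 0.9855, i.e. 0.99 to 2 decimal places.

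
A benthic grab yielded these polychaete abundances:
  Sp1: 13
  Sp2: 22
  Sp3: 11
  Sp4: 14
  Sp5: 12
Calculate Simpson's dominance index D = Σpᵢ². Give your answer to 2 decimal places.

0.21

Total N = 13+22+11+14+12 = 72, so the proportions are 0.1806, 0.3056, 0.1528, 0.1944, 0.1667 (working shown to 4 dp, full precision carried).
D = 0.1806² + 0.3056² + 0.1528² + 0.1944² + 0.1667² = 0.0326 + 0.0934 + 0.0233 + 0.0378 + 0.0278 = 0.2149.
To 2 decimal places, D = 0.21.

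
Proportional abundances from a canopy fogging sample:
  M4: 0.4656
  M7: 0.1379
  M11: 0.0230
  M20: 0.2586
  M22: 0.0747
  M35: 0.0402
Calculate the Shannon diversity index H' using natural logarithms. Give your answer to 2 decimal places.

1.39

Each pᵢ ln pᵢ term (working shown to 4 dp, full precision carried): 0.4656×(-0.7644)=-0.3559, 0.1379×(-1.9812)=-0.2732, 0.023×(-3.7723)=-0.0868, 0.2586×(-1.3525)=-0.3497, 0.0747×(-2.5943)=-0.1938, 0.0402×(-3.2139)=-0.1292.
Sum = -1.3886, so H' = 1.39.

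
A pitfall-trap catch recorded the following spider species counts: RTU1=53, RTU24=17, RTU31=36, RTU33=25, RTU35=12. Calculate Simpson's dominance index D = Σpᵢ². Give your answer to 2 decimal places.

0.25

Total N = 53+17+36+25+12 = 143, so the proportions are 0.3706, 0.1189, 0.2517, 0.1748, 0.0839 (working shown to 4 dp, full precision carried).
D = 0.3706² + 0.1189² + 0.2517² + 0.1748² + 0.0839² = 0.1374 + 0.0141 + 0.0634 + 0.0306 + 0.0070 = 0.2525.
To 2 decimal places, D = 0.25.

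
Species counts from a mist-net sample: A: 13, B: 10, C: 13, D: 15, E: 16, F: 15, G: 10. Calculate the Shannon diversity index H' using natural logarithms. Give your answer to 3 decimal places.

Total N = 13+10+13+15+16+15+10 = 92, so the proportions are 0.1413, 0.1087, 0.1413, 0.16304, 0.17391, 0.16304, 0.1087 (working shown to 5 dp, full precision carried).
Each pᵢ ln pᵢ term: 0.1413×(-1.95684)=-0.27651, 0.1087×(-2.21920)=-0.24122, 0.1413×(-1.95684)=-0.27651, 0.16304×(-1.81374)=-0.29572, 0.17391×(-1.74920)=-0.30421, 0.16304×(-1.81374)=-0.29572, 0.1087×(-2.21920)=-0.24122.
Sum = -1.93110, so H' = 1.931.

1.931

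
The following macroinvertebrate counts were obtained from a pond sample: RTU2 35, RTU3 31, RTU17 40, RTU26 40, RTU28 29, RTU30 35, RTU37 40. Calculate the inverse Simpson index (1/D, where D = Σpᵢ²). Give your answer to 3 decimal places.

Total N = 35+31+40+40+29+35+40 = 250, so the proportions are 0.14, 0.124, 0.16, 0.16, 0.116, 0.14, 0.16 (working shown to 7 dp, full precision carried).
D = 0.14² + 0.124² + 0.16² + 0.16² + 0.116² + 0.14² + 0.16² = 0.0196000 + 0.0153760 + 0.0256000 + 0.0256000 + 0.0134560 + 0.0196000 + 0.0256000 = 0.1448320.
So 1/D = 6.90455, i.e. 6.905 to 3 decimal places.

6.905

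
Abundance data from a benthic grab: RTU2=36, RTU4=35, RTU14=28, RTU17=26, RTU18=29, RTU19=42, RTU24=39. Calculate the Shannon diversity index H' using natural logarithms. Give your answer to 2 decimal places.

Total N = 36+35+28+26+29+42+39 = 235, so the proportions are 0.1532, 0.1489, 0.1191, 0.1106, 0.1234, 0.1787, 0.166 (working shown to 4 dp, full precision carried).
Each pᵢ ln pᵢ term: 0.1532×(-1.8761)=-0.2874, 0.1489×(-1.9042)=-0.2836, 0.1191×(-2.1274)=-0.2535, 0.1106×(-2.2015)=-0.2436, 0.1234×(-2.0923)=-0.2582, 0.1787×(-1.7219)=-0.3077, 0.166×(-1.7960)=-0.2981.
Sum = -1.9321, so H' = 1.93.

1.93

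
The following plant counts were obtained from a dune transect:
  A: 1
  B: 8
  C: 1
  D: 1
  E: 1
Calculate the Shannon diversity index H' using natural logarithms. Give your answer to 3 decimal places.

1.099

Total N = 1+8+1+1+1 = 12, so the proportions are 0.08333, 0.66667, 0.08333, 0.08333, 0.08333 (working shown to 5 dp, full precision carried).
Each pᵢ ln pᵢ term: 0.08333×(-2.48491)=-0.20708, 0.66667×(-0.40547)=-0.27031, 0.08333×(-2.48491)=-0.20708, 0.08333×(-2.48491)=-0.20708, 0.08333×(-2.48491)=-0.20708.
Sum = -1.09861, so H' = 1.099.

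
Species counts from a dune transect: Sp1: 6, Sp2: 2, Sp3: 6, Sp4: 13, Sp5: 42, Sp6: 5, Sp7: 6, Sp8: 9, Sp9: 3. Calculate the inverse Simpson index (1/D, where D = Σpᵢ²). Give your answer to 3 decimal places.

3.919

Total N = 6+2+6+13+42+5+6+9+3 = 92, so the proportions are 0.0652174, 0.0217391, 0.0652174, 0.1413043, 0.4565217, 0.0543478, 0.0652174, 0.0978261, 0.0326087 (working shown to 7 dp, full precision carried).
D = 0.0652174² + 0.0217391² + 0.0652174² + 0.1413043² + 0.4565217² + 0.0543478² + 0.0652174² + 0.0978261² + 0.0326087² = 0.0042533 + 0.0004726 + 0.0042533 + 0.0199669 + 0.2084121 + 0.0029537 + 0.0042533 + 0.0095699 + 0.0010633 = 0.2551985.
So 1/D = 3.91852, i.e. 3.919 to 3 decimal places.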